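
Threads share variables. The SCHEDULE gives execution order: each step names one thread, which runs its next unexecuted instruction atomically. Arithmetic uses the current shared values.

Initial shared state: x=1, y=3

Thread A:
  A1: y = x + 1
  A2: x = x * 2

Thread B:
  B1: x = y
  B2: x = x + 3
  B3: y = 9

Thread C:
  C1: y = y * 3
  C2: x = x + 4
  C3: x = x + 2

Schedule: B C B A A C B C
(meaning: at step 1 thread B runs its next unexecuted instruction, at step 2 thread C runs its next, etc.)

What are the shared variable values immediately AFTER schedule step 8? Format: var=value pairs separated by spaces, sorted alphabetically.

Step 1: thread B executes B1 (x = y). Shared: x=3 y=3. PCs: A@0 B@1 C@0
Step 2: thread C executes C1 (y = y * 3). Shared: x=3 y=9. PCs: A@0 B@1 C@1
Step 3: thread B executes B2 (x = x + 3). Shared: x=6 y=9. PCs: A@0 B@2 C@1
Step 4: thread A executes A1 (y = x + 1). Shared: x=6 y=7. PCs: A@1 B@2 C@1
Step 5: thread A executes A2 (x = x * 2). Shared: x=12 y=7. PCs: A@2 B@2 C@1
Step 6: thread C executes C2 (x = x + 4). Shared: x=16 y=7. PCs: A@2 B@2 C@2
Step 7: thread B executes B3 (y = 9). Shared: x=16 y=9. PCs: A@2 B@3 C@2
Step 8: thread C executes C3 (x = x + 2). Shared: x=18 y=9. PCs: A@2 B@3 C@3

Answer: x=18 y=9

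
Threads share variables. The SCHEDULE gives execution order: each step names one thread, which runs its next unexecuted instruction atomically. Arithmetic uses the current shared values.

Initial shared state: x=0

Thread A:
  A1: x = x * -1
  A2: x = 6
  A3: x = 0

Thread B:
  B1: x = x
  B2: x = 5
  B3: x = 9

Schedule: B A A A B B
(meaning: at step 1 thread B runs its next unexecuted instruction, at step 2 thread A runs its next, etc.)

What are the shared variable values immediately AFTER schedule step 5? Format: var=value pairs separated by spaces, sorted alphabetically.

Answer: x=5

Derivation:
Step 1: thread B executes B1 (x = x). Shared: x=0. PCs: A@0 B@1
Step 2: thread A executes A1 (x = x * -1). Shared: x=0. PCs: A@1 B@1
Step 3: thread A executes A2 (x = 6). Shared: x=6. PCs: A@2 B@1
Step 4: thread A executes A3 (x = 0). Shared: x=0. PCs: A@3 B@1
Step 5: thread B executes B2 (x = 5). Shared: x=5. PCs: A@3 B@2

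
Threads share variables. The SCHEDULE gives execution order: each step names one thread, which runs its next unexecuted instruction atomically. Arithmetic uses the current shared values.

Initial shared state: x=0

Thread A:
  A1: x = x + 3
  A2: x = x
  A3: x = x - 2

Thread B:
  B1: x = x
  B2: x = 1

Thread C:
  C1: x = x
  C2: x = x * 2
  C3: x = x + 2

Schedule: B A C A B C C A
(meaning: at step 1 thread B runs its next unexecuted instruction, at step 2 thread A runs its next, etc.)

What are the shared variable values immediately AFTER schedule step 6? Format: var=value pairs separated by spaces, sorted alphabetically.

Step 1: thread B executes B1 (x = x). Shared: x=0. PCs: A@0 B@1 C@0
Step 2: thread A executes A1 (x = x + 3). Shared: x=3. PCs: A@1 B@1 C@0
Step 3: thread C executes C1 (x = x). Shared: x=3. PCs: A@1 B@1 C@1
Step 4: thread A executes A2 (x = x). Shared: x=3. PCs: A@2 B@1 C@1
Step 5: thread B executes B2 (x = 1). Shared: x=1. PCs: A@2 B@2 C@1
Step 6: thread C executes C2 (x = x * 2). Shared: x=2. PCs: A@2 B@2 C@2

Answer: x=2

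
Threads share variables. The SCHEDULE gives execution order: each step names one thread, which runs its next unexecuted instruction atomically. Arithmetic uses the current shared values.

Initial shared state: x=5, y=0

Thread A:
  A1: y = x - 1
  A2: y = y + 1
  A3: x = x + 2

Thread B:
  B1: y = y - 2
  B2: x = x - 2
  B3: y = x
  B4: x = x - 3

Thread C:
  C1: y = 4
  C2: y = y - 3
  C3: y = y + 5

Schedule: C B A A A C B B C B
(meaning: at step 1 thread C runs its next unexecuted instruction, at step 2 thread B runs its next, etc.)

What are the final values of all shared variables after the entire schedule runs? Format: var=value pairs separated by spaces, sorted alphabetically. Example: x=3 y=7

Step 1: thread C executes C1 (y = 4). Shared: x=5 y=4. PCs: A@0 B@0 C@1
Step 2: thread B executes B1 (y = y - 2). Shared: x=5 y=2. PCs: A@0 B@1 C@1
Step 3: thread A executes A1 (y = x - 1). Shared: x=5 y=4. PCs: A@1 B@1 C@1
Step 4: thread A executes A2 (y = y + 1). Shared: x=5 y=5. PCs: A@2 B@1 C@1
Step 5: thread A executes A3 (x = x + 2). Shared: x=7 y=5. PCs: A@3 B@1 C@1
Step 6: thread C executes C2 (y = y - 3). Shared: x=7 y=2. PCs: A@3 B@1 C@2
Step 7: thread B executes B2 (x = x - 2). Shared: x=5 y=2. PCs: A@3 B@2 C@2
Step 8: thread B executes B3 (y = x). Shared: x=5 y=5. PCs: A@3 B@3 C@2
Step 9: thread C executes C3 (y = y + 5). Shared: x=5 y=10. PCs: A@3 B@3 C@3
Step 10: thread B executes B4 (x = x - 3). Shared: x=2 y=10. PCs: A@3 B@4 C@3

Answer: x=2 y=10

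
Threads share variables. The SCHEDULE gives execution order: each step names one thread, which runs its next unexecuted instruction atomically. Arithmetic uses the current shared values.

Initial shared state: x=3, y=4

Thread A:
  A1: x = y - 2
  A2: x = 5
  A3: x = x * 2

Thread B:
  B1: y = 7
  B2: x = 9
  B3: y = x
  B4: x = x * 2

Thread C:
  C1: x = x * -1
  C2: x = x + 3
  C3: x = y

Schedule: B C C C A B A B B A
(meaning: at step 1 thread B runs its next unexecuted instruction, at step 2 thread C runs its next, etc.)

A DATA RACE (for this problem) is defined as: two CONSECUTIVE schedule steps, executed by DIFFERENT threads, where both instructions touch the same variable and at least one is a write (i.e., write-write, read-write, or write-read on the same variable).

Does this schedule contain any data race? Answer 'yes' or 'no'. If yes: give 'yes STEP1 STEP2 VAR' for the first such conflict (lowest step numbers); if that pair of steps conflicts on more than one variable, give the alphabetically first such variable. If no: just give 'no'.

Steps 1,2: B(r=-,w=y) vs C(r=x,w=x). No conflict.
Steps 2,3: same thread (C). No race.
Steps 3,4: same thread (C). No race.
Steps 4,5: C(x = y) vs A(x = y - 2). RACE on x (W-W).
Steps 5,6: A(x = y - 2) vs B(x = 9). RACE on x (W-W).
Steps 6,7: B(x = 9) vs A(x = 5). RACE on x (W-W).
Steps 7,8: A(x = 5) vs B(y = x). RACE on x (W-R).
Steps 8,9: same thread (B). No race.
Steps 9,10: B(x = x * 2) vs A(x = x * 2). RACE on x (W-W).
First conflict at steps 4,5.

Answer: yes 4 5 x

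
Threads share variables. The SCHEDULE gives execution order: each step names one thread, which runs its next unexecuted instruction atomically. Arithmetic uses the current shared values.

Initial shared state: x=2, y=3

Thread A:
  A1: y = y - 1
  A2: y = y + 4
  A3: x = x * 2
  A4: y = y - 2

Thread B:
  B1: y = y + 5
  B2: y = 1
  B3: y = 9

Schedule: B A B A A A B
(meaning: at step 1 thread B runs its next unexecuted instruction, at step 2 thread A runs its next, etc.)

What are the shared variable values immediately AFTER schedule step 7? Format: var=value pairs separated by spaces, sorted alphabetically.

Step 1: thread B executes B1 (y = y + 5). Shared: x=2 y=8. PCs: A@0 B@1
Step 2: thread A executes A1 (y = y - 1). Shared: x=2 y=7. PCs: A@1 B@1
Step 3: thread B executes B2 (y = 1). Shared: x=2 y=1. PCs: A@1 B@2
Step 4: thread A executes A2 (y = y + 4). Shared: x=2 y=5. PCs: A@2 B@2
Step 5: thread A executes A3 (x = x * 2). Shared: x=4 y=5. PCs: A@3 B@2
Step 6: thread A executes A4 (y = y - 2). Shared: x=4 y=3. PCs: A@4 B@2
Step 7: thread B executes B3 (y = 9). Shared: x=4 y=9. PCs: A@4 B@3

Answer: x=4 y=9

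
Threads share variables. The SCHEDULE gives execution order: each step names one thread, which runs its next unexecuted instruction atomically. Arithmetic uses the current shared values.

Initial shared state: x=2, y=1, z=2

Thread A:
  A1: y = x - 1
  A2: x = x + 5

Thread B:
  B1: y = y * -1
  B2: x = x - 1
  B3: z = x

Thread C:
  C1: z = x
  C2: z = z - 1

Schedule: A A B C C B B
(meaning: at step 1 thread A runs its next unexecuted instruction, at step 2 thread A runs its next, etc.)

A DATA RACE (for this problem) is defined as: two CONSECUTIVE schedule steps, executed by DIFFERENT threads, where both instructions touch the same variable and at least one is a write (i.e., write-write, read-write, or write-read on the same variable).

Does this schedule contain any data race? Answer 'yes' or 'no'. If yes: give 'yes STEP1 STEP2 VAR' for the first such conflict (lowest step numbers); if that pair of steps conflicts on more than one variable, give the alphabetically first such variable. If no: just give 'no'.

Answer: no

Derivation:
Steps 1,2: same thread (A). No race.
Steps 2,3: A(r=x,w=x) vs B(r=y,w=y). No conflict.
Steps 3,4: B(r=y,w=y) vs C(r=x,w=z). No conflict.
Steps 4,5: same thread (C). No race.
Steps 5,6: C(r=z,w=z) vs B(r=x,w=x). No conflict.
Steps 6,7: same thread (B). No race.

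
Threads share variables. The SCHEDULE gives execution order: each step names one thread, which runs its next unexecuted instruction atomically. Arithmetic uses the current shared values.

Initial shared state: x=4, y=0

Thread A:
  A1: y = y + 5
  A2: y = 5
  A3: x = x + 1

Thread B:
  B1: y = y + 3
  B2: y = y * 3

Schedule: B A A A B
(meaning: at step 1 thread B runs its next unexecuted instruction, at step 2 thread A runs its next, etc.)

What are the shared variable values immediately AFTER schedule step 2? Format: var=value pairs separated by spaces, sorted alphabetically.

Step 1: thread B executes B1 (y = y + 3). Shared: x=4 y=3. PCs: A@0 B@1
Step 2: thread A executes A1 (y = y + 5). Shared: x=4 y=8. PCs: A@1 B@1

Answer: x=4 y=8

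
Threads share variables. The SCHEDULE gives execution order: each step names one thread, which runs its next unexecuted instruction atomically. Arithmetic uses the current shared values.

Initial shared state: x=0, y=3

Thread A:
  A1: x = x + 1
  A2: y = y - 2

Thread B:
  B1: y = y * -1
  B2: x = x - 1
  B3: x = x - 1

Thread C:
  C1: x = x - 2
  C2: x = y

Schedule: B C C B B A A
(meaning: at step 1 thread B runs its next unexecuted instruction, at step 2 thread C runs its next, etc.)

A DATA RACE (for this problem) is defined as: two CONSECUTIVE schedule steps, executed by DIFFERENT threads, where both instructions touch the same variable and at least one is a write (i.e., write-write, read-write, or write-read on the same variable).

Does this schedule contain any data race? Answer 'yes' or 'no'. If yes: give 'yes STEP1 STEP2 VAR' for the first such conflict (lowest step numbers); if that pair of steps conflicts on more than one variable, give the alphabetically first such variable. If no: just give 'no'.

Steps 1,2: B(r=y,w=y) vs C(r=x,w=x). No conflict.
Steps 2,3: same thread (C). No race.
Steps 3,4: C(x = y) vs B(x = x - 1). RACE on x (W-W).
Steps 4,5: same thread (B). No race.
Steps 5,6: B(x = x - 1) vs A(x = x + 1). RACE on x (W-W).
Steps 6,7: same thread (A). No race.
First conflict at steps 3,4.

Answer: yes 3 4 x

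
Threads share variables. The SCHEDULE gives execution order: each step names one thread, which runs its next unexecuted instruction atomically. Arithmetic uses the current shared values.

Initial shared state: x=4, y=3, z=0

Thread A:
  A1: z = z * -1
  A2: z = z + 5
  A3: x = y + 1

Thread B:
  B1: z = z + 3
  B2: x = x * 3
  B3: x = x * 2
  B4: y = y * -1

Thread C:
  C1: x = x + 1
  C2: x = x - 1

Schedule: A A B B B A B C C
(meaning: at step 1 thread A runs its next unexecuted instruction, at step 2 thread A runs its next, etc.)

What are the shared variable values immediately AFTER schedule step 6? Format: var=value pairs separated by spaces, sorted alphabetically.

Answer: x=4 y=3 z=8

Derivation:
Step 1: thread A executes A1 (z = z * -1). Shared: x=4 y=3 z=0. PCs: A@1 B@0 C@0
Step 2: thread A executes A2 (z = z + 5). Shared: x=4 y=3 z=5. PCs: A@2 B@0 C@0
Step 3: thread B executes B1 (z = z + 3). Shared: x=4 y=3 z=8. PCs: A@2 B@1 C@0
Step 4: thread B executes B2 (x = x * 3). Shared: x=12 y=3 z=8. PCs: A@2 B@2 C@0
Step 5: thread B executes B3 (x = x * 2). Shared: x=24 y=3 z=8. PCs: A@2 B@3 C@0
Step 6: thread A executes A3 (x = y + 1). Shared: x=4 y=3 z=8. PCs: A@3 B@3 C@0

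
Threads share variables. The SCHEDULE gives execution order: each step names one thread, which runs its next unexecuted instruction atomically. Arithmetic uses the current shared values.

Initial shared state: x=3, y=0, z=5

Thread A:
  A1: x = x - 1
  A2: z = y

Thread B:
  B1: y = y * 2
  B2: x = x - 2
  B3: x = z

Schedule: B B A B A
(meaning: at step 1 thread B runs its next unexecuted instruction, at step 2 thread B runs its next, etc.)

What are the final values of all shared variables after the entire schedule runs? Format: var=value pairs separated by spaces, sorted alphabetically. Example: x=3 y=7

Answer: x=5 y=0 z=0

Derivation:
Step 1: thread B executes B1 (y = y * 2). Shared: x=3 y=0 z=5. PCs: A@0 B@1
Step 2: thread B executes B2 (x = x - 2). Shared: x=1 y=0 z=5. PCs: A@0 B@2
Step 3: thread A executes A1 (x = x - 1). Shared: x=0 y=0 z=5. PCs: A@1 B@2
Step 4: thread B executes B3 (x = z). Shared: x=5 y=0 z=5. PCs: A@1 B@3
Step 5: thread A executes A2 (z = y). Shared: x=5 y=0 z=0. PCs: A@2 B@3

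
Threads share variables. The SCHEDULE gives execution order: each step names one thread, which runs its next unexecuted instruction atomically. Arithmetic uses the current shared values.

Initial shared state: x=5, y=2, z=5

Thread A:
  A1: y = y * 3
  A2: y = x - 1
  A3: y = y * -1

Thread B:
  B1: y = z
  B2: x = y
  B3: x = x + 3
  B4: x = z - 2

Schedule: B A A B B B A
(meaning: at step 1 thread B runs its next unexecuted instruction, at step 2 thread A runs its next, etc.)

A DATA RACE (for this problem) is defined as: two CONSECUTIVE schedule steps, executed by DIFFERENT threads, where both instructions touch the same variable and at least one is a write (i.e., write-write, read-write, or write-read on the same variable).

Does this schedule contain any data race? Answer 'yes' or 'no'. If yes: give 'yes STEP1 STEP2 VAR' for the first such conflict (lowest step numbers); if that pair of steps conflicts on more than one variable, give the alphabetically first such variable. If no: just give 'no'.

Answer: yes 1 2 y

Derivation:
Steps 1,2: B(y = z) vs A(y = y * 3). RACE on y (W-W).
Steps 2,3: same thread (A). No race.
Steps 3,4: A(y = x - 1) vs B(x = y). RACE on x (R-W), y (W-R). Multiple vars; alphabetically first is x.
Steps 4,5: same thread (B). No race.
Steps 5,6: same thread (B). No race.
Steps 6,7: B(r=z,w=x) vs A(r=y,w=y). No conflict.
First conflict at steps 1,2.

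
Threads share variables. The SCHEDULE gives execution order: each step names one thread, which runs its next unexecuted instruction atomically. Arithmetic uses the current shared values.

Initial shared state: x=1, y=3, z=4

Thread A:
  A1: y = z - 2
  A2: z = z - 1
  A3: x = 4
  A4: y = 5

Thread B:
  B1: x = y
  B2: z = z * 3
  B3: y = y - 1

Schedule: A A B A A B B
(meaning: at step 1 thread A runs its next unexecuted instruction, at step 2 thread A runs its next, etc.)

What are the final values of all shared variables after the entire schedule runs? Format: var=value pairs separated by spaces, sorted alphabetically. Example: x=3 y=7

Step 1: thread A executes A1 (y = z - 2). Shared: x=1 y=2 z=4. PCs: A@1 B@0
Step 2: thread A executes A2 (z = z - 1). Shared: x=1 y=2 z=3. PCs: A@2 B@0
Step 3: thread B executes B1 (x = y). Shared: x=2 y=2 z=3. PCs: A@2 B@1
Step 4: thread A executes A3 (x = 4). Shared: x=4 y=2 z=3. PCs: A@3 B@1
Step 5: thread A executes A4 (y = 5). Shared: x=4 y=5 z=3. PCs: A@4 B@1
Step 6: thread B executes B2 (z = z * 3). Shared: x=4 y=5 z=9. PCs: A@4 B@2
Step 7: thread B executes B3 (y = y - 1). Shared: x=4 y=4 z=9. PCs: A@4 B@3

Answer: x=4 y=4 z=9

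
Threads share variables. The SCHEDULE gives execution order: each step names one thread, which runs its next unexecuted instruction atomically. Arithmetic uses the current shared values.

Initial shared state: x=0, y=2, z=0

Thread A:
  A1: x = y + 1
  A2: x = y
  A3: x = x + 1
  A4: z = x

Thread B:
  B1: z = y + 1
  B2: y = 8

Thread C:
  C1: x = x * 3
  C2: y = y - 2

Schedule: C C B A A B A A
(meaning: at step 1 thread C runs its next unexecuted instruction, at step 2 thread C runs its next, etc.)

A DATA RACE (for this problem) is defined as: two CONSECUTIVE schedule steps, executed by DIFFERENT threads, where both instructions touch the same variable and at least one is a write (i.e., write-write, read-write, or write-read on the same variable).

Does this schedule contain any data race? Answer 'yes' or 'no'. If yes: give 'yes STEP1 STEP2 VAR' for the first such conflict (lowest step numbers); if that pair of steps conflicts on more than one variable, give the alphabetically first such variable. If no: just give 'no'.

Answer: yes 2 3 y

Derivation:
Steps 1,2: same thread (C). No race.
Steps 2,3: C(y = y - 2) vs B(z = y + 1). RACE on y (W-R).
Steps 3,4: B(r=y,w=z) vs A(r=y,w=x). No conflict.
Steps 4,5: same thread (A). No race.
Steps 5,6: A(x = y) vs B(y = 8). RACE on y (R-W).
Steps 6,7: B(r=-,w=y) vs A(r=x,w=x). No conflict.
Steps 7,8: same thread (A). No race.
First conflict at steps 2,3.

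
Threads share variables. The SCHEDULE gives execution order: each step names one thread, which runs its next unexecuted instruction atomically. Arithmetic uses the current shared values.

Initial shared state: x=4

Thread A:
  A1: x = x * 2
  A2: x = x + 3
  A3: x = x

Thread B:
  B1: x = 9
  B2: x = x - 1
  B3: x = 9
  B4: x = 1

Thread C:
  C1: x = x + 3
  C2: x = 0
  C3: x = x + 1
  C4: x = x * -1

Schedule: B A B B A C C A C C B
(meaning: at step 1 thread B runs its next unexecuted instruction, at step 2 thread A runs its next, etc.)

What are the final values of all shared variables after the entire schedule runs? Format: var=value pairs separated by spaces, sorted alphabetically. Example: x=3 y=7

Answer: x=1

Derivation:
Step 1: thread B executes B1 (x = 9). Shared: x=9. PCs: A@0 B@1 C@0
Step 2: thread A executes A1 (x = x * 2). Shared: x=18. PCs: A@1 B@1 C@0
Step 3: thread B executes B2 (x = x - 1). Shared: x=17. PCs: A@1 B@2 C@0
Step 4: thread B executes B3 (x = 9). Shared: x=9. PCs: A@1 B@3 C@0
Step 5: thread A executes A2 (x = x + 3). Shared: x=12. PCs: A@2 B@3 C@0
Step 6: thread C executes C1 (x = x + 3). Shared: x=15. PCs: A@2 B@3 C@1
Step 7: thread C executes C2 (x = 0). Shared: x=0. PCs: A@2 B@3 C@2
Step 8: thread A executes A3 (x = x). Shared: x=0. PCs: A@3 B@3 C@2
Step 9: thread C executes C3 (x = x + 1). Shared: x=1. PCs: A@3 B@3 C@3
Step 10: thread C executes C4 (x = x * -1). Shared: x=-1. PCs: A@3 B@3 C@4
Step 11: thread B executes B4 (x = 1). Shared: x=1. PCs: A@3 B@4 C@4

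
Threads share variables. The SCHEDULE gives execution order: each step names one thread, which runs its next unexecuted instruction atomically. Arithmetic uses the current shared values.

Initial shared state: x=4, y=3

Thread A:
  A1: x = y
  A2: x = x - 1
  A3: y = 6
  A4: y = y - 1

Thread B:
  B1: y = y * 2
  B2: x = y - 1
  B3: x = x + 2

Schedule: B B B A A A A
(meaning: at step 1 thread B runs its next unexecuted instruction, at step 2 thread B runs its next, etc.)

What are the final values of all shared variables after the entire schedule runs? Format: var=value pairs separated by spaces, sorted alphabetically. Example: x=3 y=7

Answer: x=5 y=5

Derivation:
Step 1: thread B executes B1 (y = y * 2). Shared: x=4 y=6. PCs: A@0 B@1
Step 2: thread B executes B2 (x = y - 1). Shared: x=5 y=6. PCs: A@0 B@2
Step 3: thread B executes B3 (x = x + 2). Shared: x=7 y=6. PCs: A@0 B@3
Step 4: thread A executes A1 (x = y). Shared: x=6 y=6. PCs: A@1 B@3
Step 5: thread A executes A2 (x = x - 1). Shared: x=5 y=6. PCs: A@2 B@3
Step 6: thread A executes A3 (y = 6). Shared: x=5 y=6. PCs: A@3 B@3
Step 7: thread A executes A4 (y = y - 1). Shared: x=5 y=5. PCs: A@4 B@3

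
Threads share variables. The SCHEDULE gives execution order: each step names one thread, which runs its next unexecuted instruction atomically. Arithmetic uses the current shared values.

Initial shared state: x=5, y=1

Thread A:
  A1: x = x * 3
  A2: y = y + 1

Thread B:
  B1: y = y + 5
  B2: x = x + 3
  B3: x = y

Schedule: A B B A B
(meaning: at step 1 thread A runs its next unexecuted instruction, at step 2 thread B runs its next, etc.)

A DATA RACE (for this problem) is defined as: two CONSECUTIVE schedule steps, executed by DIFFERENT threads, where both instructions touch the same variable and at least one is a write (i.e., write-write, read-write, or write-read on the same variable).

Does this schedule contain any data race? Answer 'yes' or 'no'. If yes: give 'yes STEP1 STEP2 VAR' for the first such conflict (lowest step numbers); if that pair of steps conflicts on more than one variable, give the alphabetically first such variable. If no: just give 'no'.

Steps 1,2: A(r=x,w=x) vs B(r=y,w=y). No conflict.
Steps 2,3: same thread (B). No race.
Steps 3,4: B(r=x,w=x) vs A(r=y,w=y). No conflict.
Steps 4,5: A(y = y + 1) vs B(x = y). RACE on y (W-R).
First conflict at steps 4,5.

Answer: yes 4 5 y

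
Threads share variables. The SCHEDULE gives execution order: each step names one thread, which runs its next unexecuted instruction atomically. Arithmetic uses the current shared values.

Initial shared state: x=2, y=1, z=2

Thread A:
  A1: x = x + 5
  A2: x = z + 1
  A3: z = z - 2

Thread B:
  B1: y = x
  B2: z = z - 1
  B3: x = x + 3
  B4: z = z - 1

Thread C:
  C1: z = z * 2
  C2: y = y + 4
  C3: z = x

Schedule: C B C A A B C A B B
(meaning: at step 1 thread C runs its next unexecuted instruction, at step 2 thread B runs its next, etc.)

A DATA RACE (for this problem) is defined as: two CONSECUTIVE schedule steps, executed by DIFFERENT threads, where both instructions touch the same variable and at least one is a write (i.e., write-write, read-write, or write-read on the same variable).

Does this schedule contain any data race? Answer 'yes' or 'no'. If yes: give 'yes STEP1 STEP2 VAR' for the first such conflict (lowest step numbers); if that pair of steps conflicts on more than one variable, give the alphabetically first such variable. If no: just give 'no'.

Steps 1,2: C(r=z,w=z) vs B(r=x,w=y). No conflict.
Steps 2,3: B(y = x) vs C(y = y + 4). RACE on y (W-W).
Steps 3,4: C(r=y,w=y) vs A(r=x,w=x). No conflict.
Steps 4,5: same thread (A). No race.
Steps 5,6: A(x = z + 1) vs B(z = z - 1). RACE on z (R-W).
Steps 6,7: B(z = z - 1) vs C(z = x). RACE on z (W-W).
Steps 7,8: C(z = x) vs A(z = z - 2). RACE on z (W-W).
Steps 8,9: A(r=z,w=z) vs B(r=x,w=x). No conflict.
Steps 9,10: same thread (B). No race.
First conflict at steps 2,3.

Answer: yes 2 3 y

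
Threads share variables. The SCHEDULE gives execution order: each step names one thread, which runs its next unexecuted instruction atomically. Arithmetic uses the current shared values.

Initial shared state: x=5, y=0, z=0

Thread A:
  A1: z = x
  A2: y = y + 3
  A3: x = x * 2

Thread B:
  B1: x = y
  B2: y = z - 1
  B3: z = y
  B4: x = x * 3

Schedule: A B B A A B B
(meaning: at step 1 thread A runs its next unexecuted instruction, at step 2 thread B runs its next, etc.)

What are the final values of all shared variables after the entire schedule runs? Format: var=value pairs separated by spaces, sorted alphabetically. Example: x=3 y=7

Step 1: thread A executes A1 (z = x). Shared: x=5 y=0 z=5. PCs: A@1 B@0
Step 2: thread B executes B1 (x = y). Shared: x=0 y=0 z=5. PCs: A@1 B@1
Step 3: thread B executes B2 (y = z - 1). Shared: x=0 y=4 z=5. PCs: A@1 B@2
Step 4: thread A executes A2 (y = y + 3). Shared: x=0 y=7 z=5. PCs: A@2 B@2
Step 5: thread A executes A3 (x = x * 2). Shared: x=0 y=7 z=5. PCs: A@3 B@2
Step 6: thread B executes B3 (z = y). Shared: x=0 y=7 z=7. PCs: A@3 B@3
Step 7: thread B executes B4 (x = x * 3). Shared: x=0 y=7 z=7. PCs: A@3 B@4

Answer: x=0 y=7 z=7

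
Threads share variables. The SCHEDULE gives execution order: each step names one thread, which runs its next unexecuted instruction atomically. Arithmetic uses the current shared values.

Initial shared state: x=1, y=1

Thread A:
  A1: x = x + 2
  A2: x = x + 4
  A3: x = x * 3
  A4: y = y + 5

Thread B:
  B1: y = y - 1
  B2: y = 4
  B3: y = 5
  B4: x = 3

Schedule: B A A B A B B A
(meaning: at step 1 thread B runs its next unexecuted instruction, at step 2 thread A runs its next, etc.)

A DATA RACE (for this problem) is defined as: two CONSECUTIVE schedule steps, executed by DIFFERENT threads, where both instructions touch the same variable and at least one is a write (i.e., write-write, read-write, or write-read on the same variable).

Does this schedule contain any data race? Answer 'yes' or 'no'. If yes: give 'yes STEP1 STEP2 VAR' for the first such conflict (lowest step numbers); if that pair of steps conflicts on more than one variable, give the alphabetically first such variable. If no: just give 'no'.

Steps 1,2: B(r=y,w=y) vs A(r=x,w=x). No conflict.
Steps 2,3: same thread (A). No race.
Steps 3,4: A(r=x,w=x) vs B(r=-,w=y). No conflict.
Steps 4,5: B(r=-,w=y) vs A(r=x,w=x). No conflict.
Steps 5,6: A(r=x,w=x) vs B(r=-,w=y). No conflict.
Steps 6,7: same thread (B). No race.
Steps 7,8: B(r=-,w=x) vs A(r=y,w=y). No conflict.

Answer: no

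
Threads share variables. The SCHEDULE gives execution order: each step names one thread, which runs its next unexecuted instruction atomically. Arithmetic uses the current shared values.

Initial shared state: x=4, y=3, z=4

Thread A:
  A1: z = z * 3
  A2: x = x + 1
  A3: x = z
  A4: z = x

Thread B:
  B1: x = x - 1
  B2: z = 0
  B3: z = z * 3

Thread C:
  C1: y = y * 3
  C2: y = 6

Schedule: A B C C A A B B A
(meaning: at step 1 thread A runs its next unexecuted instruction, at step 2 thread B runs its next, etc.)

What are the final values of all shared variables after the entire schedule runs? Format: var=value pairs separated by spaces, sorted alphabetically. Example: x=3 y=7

Step 1: thread A executes A1 (z = z * 3). Shared: x=4 y=3 z=12. PCs: A@1 B@0 C@0
Step 2: thread B executes B1 (x = x - 1). Shared: x=3 y=3 z=12. PCs: A@1 B@1 C@0
Step 3: thread C executes C1 (y = y * 3). Shared: x=3 y=9 z=12. PCs: A@1 B@1 C@1
Step 4: thread C executes C2 (y = 6). Shared: x=3 y=6 z=12. PCs: A@1 B@1 C@2
Step 5: thread A executes A2 (x = x + 1). Shared: x=4 y=6 z=12. PCs: A@2 B@1 C@2
Step 6: thread A executes A3 (x = z). Shared: x=12 y=6 z=12. PCs: A@3 B@1 C@2
Step 7: thread B executes B2 (z = 0). Shared: x=12 y=6 z=0. PCs: A@3 B@2 C@2
Step 8: thread B executes B3 (z = z * 3). Shared: x=12 y=6 z=0. PCs: A@3 B@3 C@2
Step 9: thread A executes A4 (z = x). Shared: x=12 y=6 z=12. PCs: A@4 B@3 C@2

Answer: x=12 y=6 z=12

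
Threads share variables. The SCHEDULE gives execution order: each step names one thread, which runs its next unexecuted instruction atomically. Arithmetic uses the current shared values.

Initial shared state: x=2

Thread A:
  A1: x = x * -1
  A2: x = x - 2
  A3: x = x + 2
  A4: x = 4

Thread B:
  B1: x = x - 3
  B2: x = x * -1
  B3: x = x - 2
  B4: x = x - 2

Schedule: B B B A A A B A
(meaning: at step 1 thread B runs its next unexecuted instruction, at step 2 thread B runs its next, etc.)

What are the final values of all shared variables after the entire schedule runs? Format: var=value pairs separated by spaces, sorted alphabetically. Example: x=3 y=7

Answer: x=4

Derivation:
Step 1: thread B executes B1 (x = x - 3). Shared: x=-1. PCs: A@0 B@1
Step 2: thread B executes B2 (x = x * -1). Shared: x=1. PCs: A@0 B@2
Step 3: thread B executes B3 (x = x - 2). Shared: x=-1. PCs: A@0 B@3
Step 4: thread A executes A1 (x = x * -1). Shared: x=1. PCs: A@1 B@3
Step 5: thread A executes A2 (x = x - 2). Shared: x=-1. PCs: A@2 B@3
Step 6: thread A executes A3 (x = x + 2). Shared: x=1. PCs: A@3 B@3
Step 7: thread B executes B4 (x = x - 2). Shared: x=-1. PCs: A@3 B@4
Step 8: thread A executes A4 (x = 4). Shared: x=4. PCs: A@4 B@4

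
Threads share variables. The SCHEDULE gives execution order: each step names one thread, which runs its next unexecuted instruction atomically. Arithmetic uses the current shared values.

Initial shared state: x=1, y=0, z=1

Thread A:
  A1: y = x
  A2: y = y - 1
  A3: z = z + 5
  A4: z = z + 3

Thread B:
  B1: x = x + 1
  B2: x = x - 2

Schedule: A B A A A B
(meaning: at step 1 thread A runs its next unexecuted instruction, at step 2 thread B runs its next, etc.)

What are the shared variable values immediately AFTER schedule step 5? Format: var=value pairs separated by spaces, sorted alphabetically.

Answer: x=2 y=0 z=9

Derivation:
Step 1: thread A executes A1 (y = x). Shared: x=1 y=1 z=1. PCs: A@1 B@0
Step 2: thread B executes B1 (x = x + 1). Shared: x=2 y=1 z=1. PCs: A@1 B@1
Step 3: thread A executes A2 (y = y - 1). Shared: x=2 y=0 z=1. PCs: A@2 B@1
Step 4: thread A executes A3 (z = z + 5). Shared: x=2 y=0 z=6. PCs: A@3 B@1
Step 5: thread A executes A4 (z = z + 3). Shared: x=2 y=0 z=9. PCs: A@4 B@1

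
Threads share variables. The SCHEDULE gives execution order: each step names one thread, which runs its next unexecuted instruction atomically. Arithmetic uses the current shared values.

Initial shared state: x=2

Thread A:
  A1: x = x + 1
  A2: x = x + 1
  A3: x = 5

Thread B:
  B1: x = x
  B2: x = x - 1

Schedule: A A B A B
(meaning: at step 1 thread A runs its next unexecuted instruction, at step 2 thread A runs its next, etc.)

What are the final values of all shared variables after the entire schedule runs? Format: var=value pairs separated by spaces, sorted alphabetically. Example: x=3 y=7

Step 1: thread A executes A1 (x = x + 1). Shared: x=3. PCs: A@1 B@0
Step 2: thread A executes A2 (x = x + 1). Shared: x=4. PCs: A@2 B@0
Step 3: thread B executes B1 (x = x). Shared: x=4. PCs: A@2 B@1
Step 4: thread A executes A3 (x = 5). Shared: x=5. PCs: A@3 B@1
Step 5: thread B executes B2 (x = x - 1). Shared: x=4. PCs: A@3 B@2

Answer: x=4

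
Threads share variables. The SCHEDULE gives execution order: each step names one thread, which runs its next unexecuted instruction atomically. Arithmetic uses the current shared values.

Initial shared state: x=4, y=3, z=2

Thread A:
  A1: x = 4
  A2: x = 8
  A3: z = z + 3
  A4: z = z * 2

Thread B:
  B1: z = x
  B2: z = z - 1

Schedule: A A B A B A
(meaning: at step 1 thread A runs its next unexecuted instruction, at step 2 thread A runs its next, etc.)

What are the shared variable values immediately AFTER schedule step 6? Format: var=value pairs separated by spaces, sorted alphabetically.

Step 1: thread A executes A1 (x = 4). Shared: x=4 y=3 z=2. PCs: A@1 B@0
Step 2: thread A executes A2 (x = 8). Shared: x=8 y=3 z=2. PCs: A@2 B@0
Step 3: thread B executes B1 (z = x). Shared: x=8 y=3 z=8. PCs: A@2 B@1
Step 4: thread A executes A3 (z = z + 3). Shared: x=8 y=3 z=11. PCs: A@3 B@1
Step 5: thread B executes B2 (z = z - 1). Shared: x=8 y=3 z=10. PCs: A@3 B@2
Step 6: thread A executes A4 (z = z * 2). Shared: x=8 y=3 z=20. PCs: A@4 B@2

Answer: x=8 y=3 z=20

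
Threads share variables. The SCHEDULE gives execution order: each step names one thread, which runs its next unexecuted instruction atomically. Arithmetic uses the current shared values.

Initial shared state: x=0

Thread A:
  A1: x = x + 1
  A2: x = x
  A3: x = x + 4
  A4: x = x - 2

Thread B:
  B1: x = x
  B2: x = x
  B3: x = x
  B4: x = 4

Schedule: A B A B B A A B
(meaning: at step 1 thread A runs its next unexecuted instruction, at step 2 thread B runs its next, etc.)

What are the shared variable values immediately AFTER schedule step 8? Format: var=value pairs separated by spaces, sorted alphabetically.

Answer: x=4

Derivation:
Step 1: thread A executes A1 (x = x + 1). Shared: x=1. PCs: A@1 B@0
Step 2: thread B executes B1 (x = x). Shared: x=1. PCs: A@1 B@1
Step 3: thread A executes A2 (x = x). Shared: x=1. PCs: A@2 B@1
Step 4: thread B executes B2 (x = x). Shared: x=1. PCs: A@2 B@2
Step 5: thread B executes B3 (x = x). Shared: x=1. PCs: A@2 B@3
Step 6: thread A executes A3 (x = x + 4). Shared: x=5. PCs: A@3 B@3
Step 7: thread A executes A4 (x = x - 2). Shared: x=3. PCs: A@4 B@3
Step 8: thread B executes B4 (x = 4). Shared: x=4. PCs: A@4 B@4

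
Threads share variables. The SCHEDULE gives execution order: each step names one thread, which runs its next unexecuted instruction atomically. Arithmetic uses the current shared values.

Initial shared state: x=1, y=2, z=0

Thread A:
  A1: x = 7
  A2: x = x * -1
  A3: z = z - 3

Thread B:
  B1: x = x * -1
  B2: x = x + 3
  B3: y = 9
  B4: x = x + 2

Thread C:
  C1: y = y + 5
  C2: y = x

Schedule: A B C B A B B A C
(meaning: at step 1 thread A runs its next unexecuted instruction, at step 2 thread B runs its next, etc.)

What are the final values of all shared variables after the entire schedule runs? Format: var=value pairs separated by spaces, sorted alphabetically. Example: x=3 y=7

Answer: x=6 y=6 z=-3

Derivation:
Step 1: thread A executes A1 (x = 7). Shared: x=7 y=2 z=0. PCs: A@1 B@0 C@0
Step 2: thread B executes B1 (x = x * -1). Shared: x=-7 y=2 z=0. PCs: A@1 B@1 C@0
Step 3: thread C executes C1 (y = y + 5). Shared: x=-7 y=7 z=0. PCs: A@1 B@1 C@1
Step 4: thread B executes B2 (x = x + 3). Shared: x=-4 y=7 z=0. PCs: A@1 B@2 C@1
Step 5: thread A executes A2 (x = x * -1). Shared: x=4 y=7 z=0. PCs: A@2 B@2 C@1
Step 6: thread B executes B3 (y = 9). Shared: x=4 y=9 z=0. PCs: A@2 B@3 C@1
Step 7: thread B executes B4 (x = x + 2). Shared: x=6 y=9 z=0. PCs: A@2 B@4 C@1
Step 8: thread A executes A3 (z = z - 3). Shared: x=6 y=9 z=-3. PCs: A@3 B@4 C@1
Step 9: thread C executes C2 (y = x). Shared: x=6 y=6 z=-3. PCs: A@3 B@4 C@2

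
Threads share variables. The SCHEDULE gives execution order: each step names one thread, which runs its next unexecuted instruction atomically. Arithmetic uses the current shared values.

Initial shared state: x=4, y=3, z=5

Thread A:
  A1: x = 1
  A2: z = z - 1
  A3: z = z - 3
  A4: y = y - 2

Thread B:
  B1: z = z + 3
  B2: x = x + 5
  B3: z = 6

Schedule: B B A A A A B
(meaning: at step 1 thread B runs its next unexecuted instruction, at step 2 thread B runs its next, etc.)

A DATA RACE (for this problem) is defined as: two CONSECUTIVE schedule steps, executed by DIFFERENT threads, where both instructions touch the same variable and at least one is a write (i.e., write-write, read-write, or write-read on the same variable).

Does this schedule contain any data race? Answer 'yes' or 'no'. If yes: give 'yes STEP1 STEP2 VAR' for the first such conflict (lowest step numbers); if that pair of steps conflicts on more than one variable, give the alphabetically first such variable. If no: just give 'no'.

Answer: yes 2 3 x

Derivation:
Steps 1,2: same thread (B). No race.
Steps 2,3: B(x = x + 5) vs A(x = 1). RACE on x (W-W).
Steps 3,4: same thread (A). No race.
Steps 4,5: same thread (A). No race.
Steps 5,6: same thread (A). No race.
Steps 6,7: A(r=y,w=y) vs B(r=-,w=z). No conflict.
First conflict at steps 2,3.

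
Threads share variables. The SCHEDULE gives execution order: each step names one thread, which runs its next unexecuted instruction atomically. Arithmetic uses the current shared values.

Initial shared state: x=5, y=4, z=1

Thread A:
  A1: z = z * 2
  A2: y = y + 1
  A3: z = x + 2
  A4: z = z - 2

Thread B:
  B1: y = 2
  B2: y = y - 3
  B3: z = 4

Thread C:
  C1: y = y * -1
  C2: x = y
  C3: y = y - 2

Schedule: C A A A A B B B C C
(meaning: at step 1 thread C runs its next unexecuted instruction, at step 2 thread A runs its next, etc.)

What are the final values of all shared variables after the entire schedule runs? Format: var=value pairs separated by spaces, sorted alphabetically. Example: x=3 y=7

Step 1: thread C executes C1 (y = y * -1). Shared: x=5 y=-4 z=1. PCs: A@0 B@0 C@1
Step 2: thread A executes A1 (z = z * 2). Shared: x=5 y=-4 z=2. PCs: A@1 B@0 C@1
Step 3: thread A executes A2 (y = y + 1). Shared: x=5 y=-3 z=2. PCs: A@2 B@0 C@1
Step 4: thread A executes A3 (z = x + 2). Shared: x=5 y=-3 z=7. PCs: A@3 B@0 C@1
Step 5: thread A executes A4 (z = z - 2). Shared: x=5 y=-3 z=5. PCs: A@4 B@0 C@1
Step 6: thread B executes B1 (y = 2). Shared: x=5 y=2 z=5. PCs: A@4 B@1 C@1
Step 7: thread B executes B2 (y = y - 3). Shared: x=5 y=-1 z=5. PCs: A@4 B@2 C@1
Step 8: thread B executes B3 (z = 4). Shared: x=5 y=-1 z=4. PCs: A@4 B@3 C@1
Step 9: thread C executes C2 (x = y). Shared: x=-1 y=-1 z=4. PCs: A@4 B@3 C@2
Step 10: thread C executes C3 (y = y - 2). Shared: x=-1 y=-3 z=4. PCs: A@4 B@3 C@3

Answer: x=-1 y=-3 z=4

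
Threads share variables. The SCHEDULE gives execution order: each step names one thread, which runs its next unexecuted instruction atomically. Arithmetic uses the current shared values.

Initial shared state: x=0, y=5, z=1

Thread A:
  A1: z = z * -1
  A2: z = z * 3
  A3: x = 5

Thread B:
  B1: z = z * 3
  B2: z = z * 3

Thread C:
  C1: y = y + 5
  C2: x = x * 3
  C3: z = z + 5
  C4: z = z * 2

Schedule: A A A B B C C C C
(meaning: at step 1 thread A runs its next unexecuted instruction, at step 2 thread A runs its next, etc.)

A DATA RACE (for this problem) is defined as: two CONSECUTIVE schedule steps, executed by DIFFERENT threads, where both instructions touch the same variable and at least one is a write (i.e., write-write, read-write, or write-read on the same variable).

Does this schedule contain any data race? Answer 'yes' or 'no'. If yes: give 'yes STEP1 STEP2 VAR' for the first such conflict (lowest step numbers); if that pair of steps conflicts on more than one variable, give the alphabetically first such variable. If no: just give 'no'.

Steps 1,2: same thread (A). No race.
Steps 2,3: same thread (A). No race.
Steps 3,4: A(r=-,w=x) vs B(r=z,w=z). No conflict.
Steps 4,5: same thread (B). No race.
Steps 5,6: B(r=z,w=z) vs C(r=y,w=y). No conflict.
Steps 6,7: same thread (C). No race.
Steps 7,8: same thread (C). No race.
Steps 8,9: same thread (C). No race.

Answer: no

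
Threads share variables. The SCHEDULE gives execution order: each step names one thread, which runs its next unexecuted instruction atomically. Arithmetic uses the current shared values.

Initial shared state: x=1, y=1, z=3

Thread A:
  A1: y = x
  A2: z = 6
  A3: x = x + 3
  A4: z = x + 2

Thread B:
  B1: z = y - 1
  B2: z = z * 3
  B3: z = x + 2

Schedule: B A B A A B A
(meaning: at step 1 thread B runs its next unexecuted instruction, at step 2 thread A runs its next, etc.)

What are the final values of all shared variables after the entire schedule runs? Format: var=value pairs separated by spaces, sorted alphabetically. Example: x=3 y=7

Answer: x=4 y=1 z=6

Derivation:
Step 1: thread B executes B1 (z = y - 1). Shared: x=1 y=1 z=0. PCs: A@0 B@1
Step 2: thread A executes A1 (y = x). Shared: x=1 y=1 z=0. PCs: A@1 B@1
Step 3: thread B executes B2 (z = z * 3). Shared: x=1 y=1 z=0. PCs: A@1 B@2
Step 4: thread A executes A2 (z = 6). Shared: x=1 y=1 z=6. PCs: A@2 B@2
Step 5: thread A executes A3 (x = x + 3). Shared: x=4 y=1 z=6. PCs: A@3 B@2
Step 6: thread B executes B3 (z = x + 2). Shared: x=4 y=1 z=6. PCs: A@3 B@3
Step 7: thread A executes A4 (z = x + 2). Shared: x=4 y=1 z=6. PCs: A@4 B@3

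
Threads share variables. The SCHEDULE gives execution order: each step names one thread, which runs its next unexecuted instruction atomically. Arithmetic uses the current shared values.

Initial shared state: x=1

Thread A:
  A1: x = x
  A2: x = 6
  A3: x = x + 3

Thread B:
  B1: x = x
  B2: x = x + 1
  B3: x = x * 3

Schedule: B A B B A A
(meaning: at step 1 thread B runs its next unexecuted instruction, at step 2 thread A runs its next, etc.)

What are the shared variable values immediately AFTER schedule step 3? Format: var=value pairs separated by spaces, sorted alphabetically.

Answer: x=2

Derivation:
Step 1: thread B executes B1 (x = x). Shared: x=1. PCs: A@0 B@1
Step 2: thread A executes A1 (x = x). Shared: x=1. PCs: A@1 B@1
Step 3: thread B executes B2 (x = x + 1). Shared: x=2. PCs: A@1 B@2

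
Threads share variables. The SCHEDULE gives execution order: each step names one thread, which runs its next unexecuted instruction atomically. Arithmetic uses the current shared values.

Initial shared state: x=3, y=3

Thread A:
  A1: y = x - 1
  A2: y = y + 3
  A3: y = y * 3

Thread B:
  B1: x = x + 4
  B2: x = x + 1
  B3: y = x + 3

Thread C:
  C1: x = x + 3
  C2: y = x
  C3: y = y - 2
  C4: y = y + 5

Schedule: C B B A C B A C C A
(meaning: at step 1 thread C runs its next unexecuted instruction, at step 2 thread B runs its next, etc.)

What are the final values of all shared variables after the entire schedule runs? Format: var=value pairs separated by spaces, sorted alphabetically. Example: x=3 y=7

Step 1: thread C executes C1 (x = x + 3). Shared: x=6 y=3. PCs: A@0 B@0 C@1
Step 2: thread B executes B1 (x = x + 4). Shared: x=10 y=3. PCs: A@0 B@1 C@1
Step 3: thread B executes B2 (x = x + 1). Shared: x=11 y=3. PCs: A@0 B@2 C@1
Step 4: thread A executes A1 (y = x - 1). Shared: x=11 y=10. PCs: A@1 B@2 C@1
Step 5: thread C executes C2 (y = x). Shared: x=11 y=11. PCs: A@1 B@2 C@2
Step 6: thread B executes B3 (y = x + 3). Shared: x=11 y=14. PCs: A@1 B@3 C@2
Step 7: thread A executes A2 (y = y + 3). Shared: x=11 y=17. PCs: A@2 B@3 C@2
Step 8: thread C executes C3 (y = y - 2). Shared: x=11 y=15. PCs: A@2 B@3 C@3
Step 9: thread C executes C4 (y = y + 5). Shared: x=11 y=20. PCs: A@2 B@3 C@4
Step 10: thread A executes A3 (y = y * 3). Shared: x=11 y=60. PCs: A@3 B@3 C@4

Answer: x=11 y=60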